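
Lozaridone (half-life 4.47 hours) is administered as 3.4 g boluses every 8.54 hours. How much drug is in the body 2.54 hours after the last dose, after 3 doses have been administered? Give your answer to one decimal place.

3.1 g

The 3 doses were given 19.62, 11.08, 2.54 hours ago.
Total = 3.4·(1/2)^(19.62/4.47) + 3.4·(1/2)^(11.08/4.47) + 3.4·(1/2)^(2.54/4.47)
      = 0.16225 + 0.60996 + 2.2931 ≈ 3.0653 g.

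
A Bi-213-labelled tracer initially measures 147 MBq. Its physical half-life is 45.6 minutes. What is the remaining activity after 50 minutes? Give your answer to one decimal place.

68.7 MBq

Number of half-lives: n = 50/45.6 ≈ 1.0965.
Remaining = 147 × (1/2)^1.0965 = 147 × 0.46765 ≈ 68.745 MBq.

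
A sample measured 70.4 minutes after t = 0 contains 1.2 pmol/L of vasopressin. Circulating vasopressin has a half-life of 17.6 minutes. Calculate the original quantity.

19.2 pmol/L

Number of half-lives elapsed: n = 70.4/17.6 ≈ 4.
A₀ = A × 2^n = 1.2 × 2^4 = 1.2 × 16 ≈ 19.2 pmol/L.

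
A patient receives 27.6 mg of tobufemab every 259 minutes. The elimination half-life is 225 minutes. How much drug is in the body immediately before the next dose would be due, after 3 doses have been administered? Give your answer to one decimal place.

The 3 doses were given 777, 518, 259 minutes ago.
Total = 27.6·(1/2)^(777/225) + 27.6·(1/2)^(518/225) + 27.6·(1/2)^(259/225)
      = 2.5197 + 5.5959 + 12.428 ≈ 20.543 mg.

20.5 mg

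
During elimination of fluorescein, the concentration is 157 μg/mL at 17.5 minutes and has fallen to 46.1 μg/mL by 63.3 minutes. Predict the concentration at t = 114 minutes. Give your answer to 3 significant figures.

11.9 μg/mL

Over Δt = 63.3 − 17.5 = 45.8 minutes, the level fell by a factor of 157/46.1 ≈ 3.4056.
n = log₂(3.4056) ≈ 1.7679 half-lives, so t½ = 45.8/1.7679 ≈ 25.906 minutes.
From t = 63.3 to t = 114: 46.1 × (1/2)^((114−63.3)/25.906) ≈ 11.873 μg/mL.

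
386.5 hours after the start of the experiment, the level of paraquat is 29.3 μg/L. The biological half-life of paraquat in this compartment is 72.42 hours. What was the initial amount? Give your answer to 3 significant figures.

1180 μg/L

Number of half-lives elapsed: n = 386.5/72.42 ≈ 5.3369.
A₀ = A × 2^n = 29.3 × 2^5.3369 = 29.3 × 40.418 ≈ 1184.2 μg/L.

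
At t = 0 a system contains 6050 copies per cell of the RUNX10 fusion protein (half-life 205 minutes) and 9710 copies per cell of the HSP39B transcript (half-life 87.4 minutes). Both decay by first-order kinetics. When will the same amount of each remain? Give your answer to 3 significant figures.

104 minutes

Set 6050·(1/2)^(t/205) = 9710·(1/2)^(t/87.4).
Taking log₂: log₂(6050/9710) = t·(1/205 − 1/87.4).
log₂(0.62307) = -0.68254; 1/205 − 1/87.4 = -0.0065636.
t = -0.68254 / -0.0065636 ≈ 103.99 minutes.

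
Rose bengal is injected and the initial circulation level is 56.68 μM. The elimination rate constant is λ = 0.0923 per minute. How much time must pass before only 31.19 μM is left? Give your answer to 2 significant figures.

t½ = ln 2 / λ = 0.69315 / 0.0923 ≈ 7.5097 minutes.
Fraction remaining = 31.19/56.68 ≈ 0.55028.
n = log₂(56.68/31.19) = ln(1.8172)/ln 2 ≈ 0.86176 half-lives.
t = n × t½ = 0.86176 × 7.5097 ≈ 6.4715 minutes.

6.5 minutes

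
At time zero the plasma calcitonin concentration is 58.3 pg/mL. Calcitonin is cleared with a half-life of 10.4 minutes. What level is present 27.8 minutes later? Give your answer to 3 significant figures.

Number of half-lives: n = 27.8/10.4 ≈ 2.6731.
Remaining = 58.3 × (1/2)^2.6731 = 58.3 × 0.15679 ≈ 9.141 pg/mL.

9.14 pg/mL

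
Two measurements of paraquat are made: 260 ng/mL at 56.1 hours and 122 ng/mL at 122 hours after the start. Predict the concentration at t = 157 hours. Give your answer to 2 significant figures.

Over Δt = 122 − 56.1 = 65.9 hours, the level fell by a factor of 260/122 ≈ 2.1311.
n = log₂(2.1311) ≈ 1.0916 half-lives, so t½ = 65.9/1.0916 ≈ 60.368 hours.
From t = 122 to t = 157: 122 × (1/2)^((157−122)/60.368) ≈ 81.626 ng/mL.

82 ng/mL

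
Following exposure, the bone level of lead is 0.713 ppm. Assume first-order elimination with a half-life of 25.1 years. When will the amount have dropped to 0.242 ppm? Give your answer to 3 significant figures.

Fraction remaining = 0.242/0.713 ≈ 0.33941.
n = log₂(0.713/0.242) = ln(2.9463)/ln 2 ≈ 1.5589 half-lives.
t = n × t½ = 1.5589 × 25.1 ≈ 39.128 years.

39.1 years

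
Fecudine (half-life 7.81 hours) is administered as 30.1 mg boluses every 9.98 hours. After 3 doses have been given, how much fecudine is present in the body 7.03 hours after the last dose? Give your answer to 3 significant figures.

25.5 mg

The 3 doses were given 26.99, 17.01, 7.03 hours ago.
Total = 30.1·(1/2)^(26.99/7.81) + 30.1·(1/2)^(17.01/7.81) + 30.1·(1/2)^(7.03/7.81)
      = 2.7432 + 6.6517 + 16.129 ≈ 25.524 mg.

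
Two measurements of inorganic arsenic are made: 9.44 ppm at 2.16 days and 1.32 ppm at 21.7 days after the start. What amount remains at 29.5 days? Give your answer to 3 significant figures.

0.602 ppm

Over Δt = 21.7 − 2.16 = 19.54 days, the level fell by a factor of 9.44/1.32 ≈ 7.1515.
n = log₂(7.1515) ≈ 2.8382 half-lives, so t½ = 19.54/2.8382 ≈ 6.8845 days.
From t = 21.7 to t = 29.5: 1.32 × (1/2)^((29.5−21.7)/6.8845) ≈ 0.60189 ppm.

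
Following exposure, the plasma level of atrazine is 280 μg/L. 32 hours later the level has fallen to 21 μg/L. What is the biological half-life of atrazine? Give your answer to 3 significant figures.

A/A₀ = 21/280 ≈ 0.075.
n = log₂(13.333) ≈ 3.737 half-lives elapsed in 32 hours.
t½ = 32/3.737 ≈ 8.5631 hours.

8.56 hours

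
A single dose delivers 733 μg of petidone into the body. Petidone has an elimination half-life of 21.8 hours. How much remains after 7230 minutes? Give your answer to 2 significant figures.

16 μg

Convert the elapsed time: 7230 minutes = 120.5 hours.
Number of half-lives: n = 120.5/21.8 ≈ 5.5275.
Remaining = 733 × (1/2)^5.5275 = 733 × 0.02168 ≈ 15.891 μg.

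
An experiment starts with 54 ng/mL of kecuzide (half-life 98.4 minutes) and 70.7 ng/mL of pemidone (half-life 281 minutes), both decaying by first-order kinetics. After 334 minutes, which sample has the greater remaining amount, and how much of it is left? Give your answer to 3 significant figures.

pemidone, 31.0 ng/mL

kecuzide: 54 × (1/2)^3.3943 ≈ 5.1358 ng/mL.
pemidone: 70.7 × (1/2)^1.1886 ≈ 31.018 ng/mL.
Pemidone has more remaining, at ≈ 31.018 ng/mL.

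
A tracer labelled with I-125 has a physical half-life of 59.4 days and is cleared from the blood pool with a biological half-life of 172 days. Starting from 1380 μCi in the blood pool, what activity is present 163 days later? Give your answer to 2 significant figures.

110 μCi

1/t_eff = 1/t_phys + 1/t_biol = 1/59.4 + 1/172 = 0.022649 per day.
t_eff = 59.4 × 172 / (59.4 + 172) ≈ 44.152 days.
Remaining = 1380 × (1/2)^(163/44.152) = 1380 × (1/2)^3.6918 ≈ 106.79 μCi.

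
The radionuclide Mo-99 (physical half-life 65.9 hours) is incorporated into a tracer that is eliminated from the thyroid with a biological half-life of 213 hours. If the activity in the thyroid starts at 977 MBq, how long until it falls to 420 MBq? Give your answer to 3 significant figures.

61.3 hours

1/t_eff = 1/t_phys + 1/t_biol = 1/65.9 + 1/213 = 0.019869 per hour.
t_eff = 65.9 × 213 / (65.9 + 213) ≈ 50.329 hours.
n = log₂(977/420) ≈ 1.218; t = 1.218 × 50.329 ≈ 61.299 hours.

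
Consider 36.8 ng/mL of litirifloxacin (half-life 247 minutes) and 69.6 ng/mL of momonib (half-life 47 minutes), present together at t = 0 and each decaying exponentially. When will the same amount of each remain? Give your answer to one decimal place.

53.4 minutes

Set 36.8·(1/2)^(t/247) = 69.6·(1/2)^(t/47).
Taking log₂: log₂(36.8/69.6) = t·(1/247 − 1/47).
log₂(0.52874) = -0.91938; 1/247 − 1/47 = -0.017228.
t = -0.91938 / -0.017228 ≈ 53.366 minutes.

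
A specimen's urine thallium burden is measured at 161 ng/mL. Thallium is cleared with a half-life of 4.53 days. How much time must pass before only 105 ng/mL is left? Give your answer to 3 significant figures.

2.79 days

Fraction remaining = 105/161 ≈ 0.65217.
n = log₂(161/105) = ln(1.5333)/ln 2 ≈ 0.61667 half-lives.
t = n × t½ = 0.61667 × 4.53 ≈ 2.7935 days.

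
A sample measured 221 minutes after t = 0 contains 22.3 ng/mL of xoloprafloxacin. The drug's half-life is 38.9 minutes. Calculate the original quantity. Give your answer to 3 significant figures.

1140 ng/mL

Number of half-lives elapsed: n = 221/38.9 ≈ 5.6812.
A₀ = A × 2^n = 22.3 × 2^5.6812 = 22.3 × 51.312 ≈ 1144.3 ng/mL.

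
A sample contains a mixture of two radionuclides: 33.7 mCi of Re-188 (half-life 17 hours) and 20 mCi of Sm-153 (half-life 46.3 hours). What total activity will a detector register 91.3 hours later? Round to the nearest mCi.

6 mCi

Re-188: 33.7 × (1/2)^(91.3/17) = 33.7 × (1/2)^5.3706 ≈ 0.81456 mCi.
Sm-153: 20 × (1/2)^(91.3/46.3) = 20 × (1/2)^1.9719 ≈ 5.0983 mCi.
Total = 0.81456 + 5.0983 ≈ 5.9128 mCi.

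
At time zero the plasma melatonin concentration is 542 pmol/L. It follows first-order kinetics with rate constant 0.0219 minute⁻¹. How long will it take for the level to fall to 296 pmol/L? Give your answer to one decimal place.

t½ = ln 2 / k = 0.69315 / 0.0219 ≈ 31.651 minutes.
Fraction remaining = 296/542 ≈ 0.54613.
n = log₂(542/296) = ln(1.8311)/ln 2 ≈ 0.8727 half-lives.
t = n × t½ = 0.8727 × 31.651 ≈ 27.621 minutes.

27.6 minutes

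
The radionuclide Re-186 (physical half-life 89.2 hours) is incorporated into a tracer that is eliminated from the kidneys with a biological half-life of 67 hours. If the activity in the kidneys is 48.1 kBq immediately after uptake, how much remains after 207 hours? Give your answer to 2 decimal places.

1.13 kBq

1/t_eff = 1/t_phys + 1/t_biol = 1/89.2 + 1/67 = 0.026136 per hour.
t_eff = 89.2 × 67 / (89.2 + 67) ≈ 38.261 hours.
Remaining = 48.1 × (1/2)^(207/38.261) = 48.1 × (1/2)^5.4102 ≈ 1.1311 kBq.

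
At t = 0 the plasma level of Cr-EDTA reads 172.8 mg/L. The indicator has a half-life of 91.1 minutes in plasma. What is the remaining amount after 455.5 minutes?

Elapsed time is 5 half-lives (455.5/91.1).
Each half-life halves the amount: 172.8 × (1/2)^5 = 172.8/32 = 5.4 mg/L.

5.4 mg/L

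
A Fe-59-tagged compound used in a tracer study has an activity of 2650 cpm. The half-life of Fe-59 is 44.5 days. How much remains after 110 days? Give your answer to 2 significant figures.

480 cpm

Number of half-lives: n = 110/44.5 ≈ 2.4719.
Remaining = 2650 × (1/2)^2.4719 = 2650 × 0.18025 ≈ 477.67 cpm.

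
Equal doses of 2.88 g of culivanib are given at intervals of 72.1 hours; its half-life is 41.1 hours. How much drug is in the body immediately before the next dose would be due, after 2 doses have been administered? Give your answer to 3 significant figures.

1.11 g

The 2 doses were given 144.2, 72.1 hours ago.
Total = 2.88·(1/2)^(144.2/41.1) + 2.88·(1/2)^(72.1/41.1)
      = 0.25306 + 0.85371 ≈ 1.1068 g.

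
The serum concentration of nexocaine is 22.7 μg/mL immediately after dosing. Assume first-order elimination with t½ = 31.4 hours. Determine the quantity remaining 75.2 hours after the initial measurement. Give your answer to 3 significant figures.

Number of half-lives: n = 75.2/31.4 ≈ 2.3949.
Remaining = 22.7 × (1/2)^2.3949 = 22.7 × 0.19013 ≈ 4.3161 μg/mL.

4.32 μg/mL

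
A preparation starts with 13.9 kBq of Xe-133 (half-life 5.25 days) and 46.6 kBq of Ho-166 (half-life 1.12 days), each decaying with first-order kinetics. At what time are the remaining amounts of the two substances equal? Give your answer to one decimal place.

Set 13.9·(1/2)^(t/5.25) = 46.6·(1/2)^(t/1.12).
Taking log₂: log₂(13.9/46.6) = t·(1/5.25 − 1/1.12).
log₂(0.29828) = -1.7452; 1/5.25 − 1/1.12 = -0.70238.
t = -1.7452 / -0.70238 ≈ 2.4848 days.

2.5 days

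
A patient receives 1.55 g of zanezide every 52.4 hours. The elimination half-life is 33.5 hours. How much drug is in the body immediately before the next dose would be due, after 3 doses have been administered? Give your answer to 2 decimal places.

The 3 doses were given 157.2, 104.8, 52.4 hours ago.
Total = 1.55·(1/2)^(157.2/33.5) + 1.55·(1/2)^(104.8/33.5) + 1.55·(1/2)^(52.4/33.5)
      = 0.059943 + 0.17726 + 0.52416 ≈ 0.76136 g.

0.76 g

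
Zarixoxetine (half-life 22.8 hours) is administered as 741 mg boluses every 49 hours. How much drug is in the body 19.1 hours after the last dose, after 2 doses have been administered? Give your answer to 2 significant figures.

The 2 doses were given 68.1, 19.1 hours ago.
Total = 741·(1/2)^(68.1/22.8) + 741·(1/2)^(19.1/22.8)
      = 93.474 + 414.61 ≈ 508.08 mg.

510 mg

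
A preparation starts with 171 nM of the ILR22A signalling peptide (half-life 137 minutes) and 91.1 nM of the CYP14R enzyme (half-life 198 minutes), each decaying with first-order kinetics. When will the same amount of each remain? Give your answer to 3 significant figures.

Set 171·(1/2)^(t/137) = 91.1·(1/2)^(t/198).
Taking log₂: log₂(171/91.1) = t·(1/137 − 1/198).
log₂(1.8771) = 0.90847; 1/137 − 1/198 = 0.0022488.
t = 0.90847 / 0.0022488 ≈ 403.99 minutes.

404 minutes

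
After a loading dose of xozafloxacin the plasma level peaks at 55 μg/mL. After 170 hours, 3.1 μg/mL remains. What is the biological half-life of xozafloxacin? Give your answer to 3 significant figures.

A/A₀ = 3.1/55 ≈ 0.056364.
n = log₂(17.742) ≈ 4.1491 half-lives elapsed in 170 hours.
t½ = 170/4.1491 ≈ 40.973 hours.

41.0 hours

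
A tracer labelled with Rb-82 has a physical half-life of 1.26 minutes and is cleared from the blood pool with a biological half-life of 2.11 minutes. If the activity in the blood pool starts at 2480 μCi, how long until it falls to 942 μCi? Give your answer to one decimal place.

1/t_eff = 1/t_phys + 1/t_biol = 1/1.26 + 1/2.11 = 1.2676 per minute.
t_eff = 1.26 × 2.11 / (1.26 + 2.11) ≈ 0.7889 minutes.
n = log₂(2480/942) ≈ 1.3965; t = 1.3965 × 0.7889 ≈ 1.1017 minutes.

1.1 minutes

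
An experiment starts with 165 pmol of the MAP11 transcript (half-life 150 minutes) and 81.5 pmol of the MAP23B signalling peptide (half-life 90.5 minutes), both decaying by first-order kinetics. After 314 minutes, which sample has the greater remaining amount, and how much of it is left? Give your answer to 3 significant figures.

MAP11 transcript, 38.7 pmol

MAP11 transcript: 165 × (1/2)^2.0933 ≈ 38.666 pmol.
MAP23B signalling peptide: 81.5 × (1/2)^3.4696 ≈ 7.357 pmol.
MAP11 transcript has more remaining, at ≈ 38.666 pmol.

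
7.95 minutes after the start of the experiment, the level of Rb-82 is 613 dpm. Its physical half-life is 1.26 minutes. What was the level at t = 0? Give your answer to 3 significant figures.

48600 dpm

Number of half-lives elapsed: n = 7.95/1.26 ≈ 6.3095.
A₀ = A × 2^n = 613 × 2^6.3095 = 613 × 79.315 ≈ 48620 dpm.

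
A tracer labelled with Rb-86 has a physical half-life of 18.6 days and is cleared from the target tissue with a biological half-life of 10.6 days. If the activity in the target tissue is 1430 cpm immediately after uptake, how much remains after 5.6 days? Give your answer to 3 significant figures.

1/t_eff = 1/t_phys + 1/t_biol = 1/18.6 + 1/10.6 = 0.1481 per day.
t_eff = 18.6 × 10.6 / (18.6 + 10.6) ≈ 6.7521 days.
Remaining = 1430 × (1/2)^(5.6/6.7521) = 1430 × (1/2)^0.82938 ≈ 804.76 cpm.

805 cpm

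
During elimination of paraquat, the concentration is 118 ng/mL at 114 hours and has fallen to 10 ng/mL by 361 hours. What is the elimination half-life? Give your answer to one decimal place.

69.4 hours

Over Δt = 361 − 114 = 247 hours, the level fell by a factor of 118/10 ≈ 11.8.
n = log₂(11.8) ≈ 3.5607 half-lives, so t½ = 247/3.5607 ≈ 69.368 hours.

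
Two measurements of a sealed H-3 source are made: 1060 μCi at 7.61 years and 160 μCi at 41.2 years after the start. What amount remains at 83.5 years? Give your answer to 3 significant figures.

14.8 μCi

Over Δt = 41.2 − 7.61 = 33.59 years, the level fell by a factor of 1060/160 ≈ 6.625.
n = log₂(6.625) ≈ 2.7279 half-lives, so t½ = 33.59/2.7279 ≈ 12.313 years.
From t = 41.2 to t = 83.5: 160 × (1/2)^((83.5−41.2)/12.313) ≈ 14.791 μCi.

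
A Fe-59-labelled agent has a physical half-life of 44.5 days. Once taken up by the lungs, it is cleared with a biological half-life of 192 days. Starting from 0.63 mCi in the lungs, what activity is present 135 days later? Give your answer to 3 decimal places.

0.047 mCi

1/t_eff = 1/t_phys + 1/t_biol = 1/44.5 + 1/192 = 0.02768 per day.
t_eff = 44.5 × 192 / (44.5 + 192) ≈ 36.127 days.
Remaining = 0.63 × (1/2)^(135/36.127) = 0.63 × (1/2)^3.7368 ≈ 0.047254 mCi.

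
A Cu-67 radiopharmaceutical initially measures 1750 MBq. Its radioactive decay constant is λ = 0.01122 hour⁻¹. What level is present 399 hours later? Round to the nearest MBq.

20 MBq

t½ = ln 2 / λ = 0.69315 / 0.01122 ≈ 61.778 hours.
Number of half-lives: n = 399/61.778 ≈ 6.4586.
Remaining = 1750 × (1/2)^6.4586 = 1750 × 0.01137 ≈ 19.897 MBq.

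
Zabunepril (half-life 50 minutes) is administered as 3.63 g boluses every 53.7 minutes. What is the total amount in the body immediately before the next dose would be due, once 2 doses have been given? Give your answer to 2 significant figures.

2.5 g

The 2 doses were given 107.4, 53.7 minutes ago.
Total = 3.63·(1/2)^(107.4/50) + 3.63·(1/2)^(53.7/50)
      = 0.81902 + 1.7243 ≈ 2.5433 g.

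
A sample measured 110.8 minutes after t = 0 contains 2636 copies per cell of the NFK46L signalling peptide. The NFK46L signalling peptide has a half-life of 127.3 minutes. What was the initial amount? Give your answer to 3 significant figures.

4820 copies per cell

Number of half-lives elapsed: n = 110.8/127.3 ≈ 0.87038.
A₀ = A × 2^n = 2636 × 2^0.87038 = 2636 × 1.8282 ≈ 4819 copies per cell.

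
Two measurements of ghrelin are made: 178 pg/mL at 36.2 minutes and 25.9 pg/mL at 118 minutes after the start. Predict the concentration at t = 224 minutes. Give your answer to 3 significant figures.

Over Δt = 118 − 36.2 = 81.8 minutes, the level fell by a factor of 178/25.9 ≈ 6.8726.
n = log₂(6.8726) ≈ 2.7809 half-lives, so t½ = 81.8/2.7809 ≈ 29.415 minutes.
From t = 118 to t = 224: 25.9 × (1/2)^((224−118)/29.415) ≈ 2.1307 pg/mL.

2.13 pg/mL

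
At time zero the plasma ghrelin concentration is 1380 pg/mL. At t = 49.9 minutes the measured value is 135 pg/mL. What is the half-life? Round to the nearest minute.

15 minutes

A/A₀ = 135/1380 ≈ 0.097826.
n = log₂(10.222) ≈ 3.3536 half-lives elapsed in 49.9 minutes.
t½ = 49.9/3.3536 ≈ 14.879 minutes.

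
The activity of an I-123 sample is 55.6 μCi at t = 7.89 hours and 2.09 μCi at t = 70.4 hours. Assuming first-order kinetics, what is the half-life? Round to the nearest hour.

13 hours

Over Δt = 70.4 − 7.89 = 62.51 hours, the level fell by a factor of 55.6/2.09 ≈ 26.603.
n = log₂(26.603) ≈ 4.7335 half-lives, so t½ = 62.51/4.7335 ≈ 13.206 hours.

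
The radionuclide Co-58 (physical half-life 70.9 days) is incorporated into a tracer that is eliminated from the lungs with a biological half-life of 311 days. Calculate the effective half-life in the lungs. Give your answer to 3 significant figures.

57.7 days

1/t_eff = 1/t_phys + 1/t_biol = 1/70.9 + 1/311 = 0.01732 per day.
t_eff = 70.9 × 311 / (70.9 + 311) ≈ 57.737 days.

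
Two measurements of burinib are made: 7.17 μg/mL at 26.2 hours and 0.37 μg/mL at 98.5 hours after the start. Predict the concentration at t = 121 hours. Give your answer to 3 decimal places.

0.147 μg/mL

Over Δt = 98.5 − 26.2 = 72.3 hours, the level fell by a factor of 7.17/0.37 ≈ 19.378.
n = log₂(19.378) ≈ 4.2764 half-lives, so t½ = 72.3/4.2764 ≈ 16.907 hours.
From t = 98.5 to t = 121: 0.37 × (1/2)^((121−98.5)/16.907) ≈ 0.14709 μg/mL.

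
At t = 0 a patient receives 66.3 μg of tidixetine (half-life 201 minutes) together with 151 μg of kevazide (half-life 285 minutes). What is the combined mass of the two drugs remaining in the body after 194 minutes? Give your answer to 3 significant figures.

128 μg

tidixetine: 66.3 × (1/2)^(194/201) = 66.3 × (1/2)^0.96517 ≈ 33.96 μg.
kevazide: 151 × (1/2)^(194/285) = 151 × (1/2)^0.6807 ≈ 94.203 μg.
Total = 33.96 + 94.203 ≈ 128.16 μg.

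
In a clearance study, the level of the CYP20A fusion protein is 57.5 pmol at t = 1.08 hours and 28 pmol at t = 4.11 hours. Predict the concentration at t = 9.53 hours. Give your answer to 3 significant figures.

Over Δt = 4.11 − 1.08 = 3.03 hours, the level fell by a factor of 57.5/28 ≈ 2.0536.
n = log₂(2.0536) ≈ 1.0381 half-lives, so t½ = 3.03/1.0381 ≈ 2.9187 hours.
From t = 4.11 to t = 9.53: 28 × (1/2)^((9.53−4.11)/2.9187) ≈ 7.7294 pmol.

7.73 pmol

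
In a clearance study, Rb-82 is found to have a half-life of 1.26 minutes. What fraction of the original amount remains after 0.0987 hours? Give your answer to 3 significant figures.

0.0987 hours = 5.922 minutes.
n = 5.922/1.26 ≈ 4.7 half-lives.
Fraction remaining = (1/2)^4.7 ≈ 0.038473.

0.0385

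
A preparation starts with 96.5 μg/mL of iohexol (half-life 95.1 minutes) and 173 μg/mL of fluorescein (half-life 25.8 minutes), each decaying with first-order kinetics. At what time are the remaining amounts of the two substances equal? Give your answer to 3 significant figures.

Set 96.5·(1/2)^(t/95.1) = 173·(1/2)^(t/25.8).
Taking log₂: log₂(96.5/173) = t·(1/95.1 − 1/25.8).
log₂(0.5578) = -0.84217; 1/95.1 − 1/25.8 = -0.028244.
t = -0.84217 / -0.028244 ≈ 29.817 minutes.

29.8 minutes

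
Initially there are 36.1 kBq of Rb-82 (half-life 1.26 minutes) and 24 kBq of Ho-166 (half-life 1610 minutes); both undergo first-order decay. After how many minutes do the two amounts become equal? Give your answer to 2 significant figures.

Set 36.1·(1/2)^(t/1.26) = 24·(1/2)^(t/1610).
Taking log₂: log₂(36.1/24) = t·(1/1.26 − 1/1610).
log₂(1.5042) = 0.58896; 1/1.26 − 1/1610 = 0.79303.
t = 0.58896 / 0.79303 ≈ 0.74268 minutes.

0.74 minutes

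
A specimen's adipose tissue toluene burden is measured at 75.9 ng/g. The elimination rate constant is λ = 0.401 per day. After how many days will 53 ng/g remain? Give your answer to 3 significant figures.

t½ = ln 2 / λ = 0.69315 / 0.401 ≈ 1.7285 days.
Fraction remaining = 53/75.9 ≈ 0.69829.
n = log₂(75.9/53) = ln(1.4321)/ln 2 ≈ 0.51811 half-lives.
t = n × t½ = 0.51811 × 1.7285 ≈ 0.89557 days.

0.896 days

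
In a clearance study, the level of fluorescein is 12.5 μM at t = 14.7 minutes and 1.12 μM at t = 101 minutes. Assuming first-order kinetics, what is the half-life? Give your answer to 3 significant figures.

Over Δt = 101 − 14.7 = 86.3 minutes, the level fell by a factor of 12.5/1.12 ≈ 11.161.
n = log₂(11.161) ≈ 3.4804 half-lives, so t½ = 86.3/3.4804 ≈ 24.796 minutes.

24.8 minutes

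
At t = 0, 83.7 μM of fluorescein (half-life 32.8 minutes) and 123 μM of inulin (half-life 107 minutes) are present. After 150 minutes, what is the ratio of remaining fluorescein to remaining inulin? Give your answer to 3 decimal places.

fluorescein: 83.7 × (1/2)^(150/32.8) = 83.7 × (1/2)^4.5732 ≈ 3.5161 μM.
inulin: 123 × (1/2)^(150/107) = 123 × (1/2)^1.4019 ≈ 46.548 μM.
Ratio ≈ 3.5161 / 46.548 ≈ 0.075538.

0.076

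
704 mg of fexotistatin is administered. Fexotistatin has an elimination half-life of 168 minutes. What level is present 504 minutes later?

Elapsed time is 3 half-lives (504/168).
Each half-life halves the amount: 704 × (1/2)^3 = 704/8 = 88 mg.

88 mg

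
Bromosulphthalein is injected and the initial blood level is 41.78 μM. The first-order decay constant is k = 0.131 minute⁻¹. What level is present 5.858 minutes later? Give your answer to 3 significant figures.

19.4 μM

t½ = ln 2 / k = 0.69315 / 0.131 ≈ 5.2912 minutes.
Number of half-lives: n = 5.858/5.2912 ≈ 1.1071.
Remaining = 41.78 × (1/2)^1.1071 = 41.78 × 0.46422 ≈ 19.395 μM.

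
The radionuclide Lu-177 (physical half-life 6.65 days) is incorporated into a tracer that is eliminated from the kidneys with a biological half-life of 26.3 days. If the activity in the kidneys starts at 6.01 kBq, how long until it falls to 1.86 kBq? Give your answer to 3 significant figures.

8.98 days

1/t_eff = 1/t_phys + 1/t_biol = 1/6.65 + 1/26.3 = 0.1884 per day.
t_eff = 6.65 × 26.3 / (6.65 + 26.3) ≈ 5.3079 days.
n = log₂(6.01/1.86) ≈ 1.6921; t = 1.6921 × 5.3079 ≈ 8.9813 days.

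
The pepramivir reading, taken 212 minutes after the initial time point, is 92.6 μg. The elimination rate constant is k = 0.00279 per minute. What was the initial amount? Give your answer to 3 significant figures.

167 μg

t½ = ln 2 / k = 0.69315 / 0.00279 ≈ 248.44 minutes.
Number of half-lives elapsed: n = 212/248.44 ≈ 0.85333.
A₀ = A × 2^n = 92.6 × 2^0.85333 = 92.6 × 1.8067 ≈ 167.3 μg.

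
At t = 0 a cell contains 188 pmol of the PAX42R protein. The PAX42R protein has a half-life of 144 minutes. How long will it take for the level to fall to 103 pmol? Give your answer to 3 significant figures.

Fraction remaining = 103/188 ≈ 0.54787.
n = log₂(188/103) = ln(1.8252)/ln 2 ≈ 0.86809 half-lives.
t = n × t½ = 0.86809 × 144 ≈ 125 minutes.

125 minutes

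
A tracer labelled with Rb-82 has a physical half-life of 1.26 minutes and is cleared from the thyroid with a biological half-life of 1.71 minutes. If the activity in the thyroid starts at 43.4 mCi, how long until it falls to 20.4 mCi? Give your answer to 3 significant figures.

0.790 minutes

1/t_eff = 1/t_phys + 1/t_biol = 1/1.26 + 1/1.71 = 1.3784 per minute.
t_eff = 1.26 × 1.71 / (1.26 + 1.71) ≈ 0.72545 minutes.
n = log₂(43.4/20.4) ≈ 1.0891; t = 1.0891 × 0.72545 ≈ 0.79011 minutes.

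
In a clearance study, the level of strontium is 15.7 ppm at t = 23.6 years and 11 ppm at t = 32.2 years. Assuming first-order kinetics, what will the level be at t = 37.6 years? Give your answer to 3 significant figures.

Over Δt = 32.2 − 23.6 = 8.6 years, the level fell by a factor of 15.7/11 ≈ 1.4273.
n = log₂(1.4273) ≈ 0.51326 half-lives, so t½ = 8.6/0.51326 ≈ 16.756 years.
From t = 32.2 to t = 37.6: 11 × (1/2)^((37.6−32.2)/16.756) ≈ 8.7979 ppm.

8.80 ppm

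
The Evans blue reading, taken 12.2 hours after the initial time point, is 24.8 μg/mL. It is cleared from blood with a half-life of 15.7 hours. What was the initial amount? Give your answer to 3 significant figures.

Number of half-lives elapsed: n = 12.2/15.7 ≈ 0.77707.
A₀ = A × 2^n = 24.8 × 2^0.77707 = 24.8 × 1.7136 ≈ 42.498 μg/mL.

42.5 μg/mL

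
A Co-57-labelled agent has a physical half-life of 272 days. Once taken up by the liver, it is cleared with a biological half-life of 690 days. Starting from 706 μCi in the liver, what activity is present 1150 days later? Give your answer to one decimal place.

11.9 μCi

1/t_eff = 1/t_phys + 1/t_biol = 1/272 + 1/690 = 0.0051257 per day.
t_eff = 272 × 690 / (272 + 690) ≈ 195.09 days.
Remaining = 706 × (1/2)^(1150/195.09) = 706 × (1/2)^5.8946 ≈ 11.867 μCi.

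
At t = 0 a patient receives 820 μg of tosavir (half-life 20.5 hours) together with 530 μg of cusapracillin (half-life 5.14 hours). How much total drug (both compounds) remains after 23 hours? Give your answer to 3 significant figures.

tosavir: 820 × (1/2)^(23/20.5) = 820 × (1/2)^1.122 ≈ 376.77 μg.
cusapracillin: 530 × (1/2)^(23/5.14) = 530 × (1/2)^4.4747 ≈ 23.837 μg.
Total = 376.77 + 23.837 ≈ 400.6 μg.

401 μg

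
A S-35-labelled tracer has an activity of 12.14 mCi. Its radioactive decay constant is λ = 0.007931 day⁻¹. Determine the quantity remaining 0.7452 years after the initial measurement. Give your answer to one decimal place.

1.4 mCi

t½ = ln 2 / λ = 0.69315 / 0.007931 ≈ 87.397 days.
Convert the elapsed time: 0.7452 years = 271.998 days.
Number of half-lives: n = 271.998/87.397 ≈ 3.1122.
Remaining = 12.14 × (1/2)^3.1122 = 12.14 × 0.11565 ≈ 1.4039 mCi.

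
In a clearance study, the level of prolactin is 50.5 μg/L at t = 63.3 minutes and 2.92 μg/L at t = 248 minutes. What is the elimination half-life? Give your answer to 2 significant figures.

45 minutes

Over Δt = 248 − 63.3 = 184.7 minutes, the level fell by a factor of 50.5/2.92 ≈ 17.295.
n = log₂(17.295) ≈ 4.1122 half-lives, so t½ = 184.7/4.1122 ≈ 44.915 minutes.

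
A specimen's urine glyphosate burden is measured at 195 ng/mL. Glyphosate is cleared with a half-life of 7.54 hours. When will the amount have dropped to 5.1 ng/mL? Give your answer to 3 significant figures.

39.6 hours

Fraction remaining = 5.1/195 ≈ 0.026154.
n = log₂(195/5.1) = ln(38.235)/ln 2 ≈ 5.2568 half-lives.
t = n × t½ = 5.2568 × 7.54 ≈ 39.637 hours.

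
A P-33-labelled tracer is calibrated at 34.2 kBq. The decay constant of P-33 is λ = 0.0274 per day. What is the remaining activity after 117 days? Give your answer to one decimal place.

t½ = ln 2 / λ = 0.69315 / 0.0274 ≈ 25.297 days.
Number of half-lives: n = 117/25.297 ≈ 4.625.
Remaining = 34.2 × (1/2)^4.625 = 34.2 × 0.040526 ≈ 1.386 kBq.

1.4 kBq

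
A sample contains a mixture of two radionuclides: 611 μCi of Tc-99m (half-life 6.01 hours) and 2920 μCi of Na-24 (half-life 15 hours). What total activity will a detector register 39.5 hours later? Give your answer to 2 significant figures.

480 μCi

Tc-99m: 611 × (1/2)^(39.5/6.01) = 611 × (1/2)^6.5724 ≈ 6.4203 μCi.
Na-24: 2920 × (1/2)^(39.5/15) = 2920 × (1/2)^2.6333 ≈ 470.62 μCi.
Total = 6.4203 + 470.62 ≈ 477.04 μCi.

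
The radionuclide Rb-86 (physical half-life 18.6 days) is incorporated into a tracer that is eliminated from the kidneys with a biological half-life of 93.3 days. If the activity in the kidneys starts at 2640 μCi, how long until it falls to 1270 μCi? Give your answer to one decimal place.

16.4 days

1/t_eff = 1/t_phys + 1/t_biol = 1/18.6 + 1/93.3 = 0.064482 per day.
t_eff = 18.6 × 93.3 / (18.6 + 93.3) ≈ 15.508 days.
n = log₂(2640/1270) ≈ 1.0557; t = 1.0557 × 15.508 ≈ 16.372 days.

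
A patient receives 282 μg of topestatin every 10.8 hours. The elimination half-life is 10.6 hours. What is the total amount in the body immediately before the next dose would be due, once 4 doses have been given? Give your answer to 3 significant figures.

258 μg

The 4 doses were given 43.2, 32.4, 21.6, 10.8 hours ago.
Total = 282·(1/2)^(43.2/10.6) + 282·(1/2)^(32.4/10.6) + 282·(1/2)^(21.6/10.6) + 282·(1/2)^(10.8/10.6)
      = 16.727 + 33.894 + 68.68 + 139.17 ≈ 258.47 μg.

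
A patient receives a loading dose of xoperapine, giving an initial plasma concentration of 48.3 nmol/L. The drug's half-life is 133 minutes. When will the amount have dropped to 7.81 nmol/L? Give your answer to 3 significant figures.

Fraction remaining = 7.81/48.3 ≈ 0.1617.
n = log₂(48.3/7.81) = ln(6.1844)/ln 2 ≈ 2.6286 half-lives.
t = n × t½ = 2.6286 × 133 ≈ 349.61 minutes.

350 minutes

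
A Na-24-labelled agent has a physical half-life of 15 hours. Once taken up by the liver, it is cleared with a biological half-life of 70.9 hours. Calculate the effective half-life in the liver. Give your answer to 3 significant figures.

1/t_eff = 1/t_phys + 1/t_biol = 1/15 + 1/70.9 = 0.080771 per hour.
t_eff = 15 × 70.9 / (15 + 70.9) ≈ 12.381 hours.

12.4 hours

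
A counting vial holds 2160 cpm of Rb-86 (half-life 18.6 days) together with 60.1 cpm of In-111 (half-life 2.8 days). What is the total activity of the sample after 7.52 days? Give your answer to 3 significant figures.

1640 cpm

Rb-86: 2160 × (1/2)^(7.52/18.6) = 2160 × (1/2)^0.4043 ≈ 1632.1 cpm.
In-111: 60.1 × (1/2)^(7.52/2.8) = 60.1 × (1/2)^2.6857 ≈ 9.341 cpm.
Total = 1632.1 + 9.341 ≈ 1641.4 cpm.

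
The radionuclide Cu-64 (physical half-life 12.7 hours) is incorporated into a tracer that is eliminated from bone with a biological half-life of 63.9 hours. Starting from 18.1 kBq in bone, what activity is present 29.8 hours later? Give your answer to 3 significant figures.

2.58 kBq

1/t_eff = 1/t_phys + 1/t_biol = 1/12.7 + 1/63.9 = 0.09439 per hour.
t_eff = 12.7 × 63.9 / (12.7 + 63.9) ≈ 10.594 hours.
Remaining = 18.1 × (1/2)^(29.8/10.594) = 18.1 × (1/2)^2.8128 ≈ 2.576 kBq.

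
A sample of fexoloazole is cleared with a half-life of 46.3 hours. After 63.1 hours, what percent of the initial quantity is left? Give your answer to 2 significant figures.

39%

n = 63.1/46.3 ≈ 1.3629 half-lives.
Fraction remaining = (1/2)^1.3629 ≈ 0.38881, i.e. 38.881%.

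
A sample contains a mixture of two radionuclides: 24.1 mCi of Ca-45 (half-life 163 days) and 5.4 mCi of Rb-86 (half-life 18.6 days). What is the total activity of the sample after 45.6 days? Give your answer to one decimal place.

Ca-45: 24.1 × (1/2)^(45.6/163) = 24.1 × (1/2)^0.27975 ≈ 19.852 mCi.
Rb-86: 5.4 × (1/2)^(45.6/18.6) = 5.4 × (1/2)^2.4516 ≈ 0.98715 mCi.
Total = 19.852 + 0.98715 ≈ 20.839 mCi.

20.8 mCi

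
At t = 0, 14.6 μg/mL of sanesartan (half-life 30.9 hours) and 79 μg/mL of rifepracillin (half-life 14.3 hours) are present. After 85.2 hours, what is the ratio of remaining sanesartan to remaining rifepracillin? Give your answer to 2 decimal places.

sanesartan: 14.6 × (1/2)^(85.2/30.9) = 14.6 × (1/2)^2.7573 ≈ 2.1594 μg/mL.
rifepracillin: 79 × (1/2)^(85.2/14.3) = 79 × (1/2)^5.958 ≈ 1.2708 μg/mL.
Ratio ≈ 2.1594 / 1.2708 ≈ 1.6992.

1.70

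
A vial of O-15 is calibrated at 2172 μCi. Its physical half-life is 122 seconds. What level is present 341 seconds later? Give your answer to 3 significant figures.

313 μCi

Number of half-lives: n = 341/122 ≈ 2.7951.
Remaining = 2172 × (1/2)^2.7951 = 2172 × 0.14408 ≈ 312.94 μCi.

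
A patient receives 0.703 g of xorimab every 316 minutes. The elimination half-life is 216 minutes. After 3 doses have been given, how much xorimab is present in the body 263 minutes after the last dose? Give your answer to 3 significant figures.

0.452 g

The 3 doses were given 895, 579, 263 minutes ago.
Total = 0.703·(1/2)^(895/216) + 0.703·(1/2)^(579/216) + 0.703·(1/2)^(263/216)
      = 0.039777 + 0.10965 + 0.30229 ≈ 0.45172 g.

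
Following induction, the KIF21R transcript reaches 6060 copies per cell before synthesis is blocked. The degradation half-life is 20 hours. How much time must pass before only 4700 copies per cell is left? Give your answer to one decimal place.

7.3 hours

Fraction remaining = 4700/6060 ≈ 0.77558.
n = log₂(6060/4700) = ln(1.2894)/ln 2 ≈ 0.36666 half-lives.
t = n × t½ = 0.36666 × 20 ≈ 7.3331 hours.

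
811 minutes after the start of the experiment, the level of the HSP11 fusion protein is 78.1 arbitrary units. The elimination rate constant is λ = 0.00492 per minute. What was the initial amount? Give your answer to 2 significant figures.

4200 arbitrary units

t½ = ln 2 / λ = 0.69315 / 0.00492 ≈ 140.88 minutes.
Number of half-lives elapsed: n = 811/140.88 ≈ 5.7565.
A₀ = A × 2^n = 78.1 × 2^5.7565 = 78.1 × 54.061 ≈ 4222.2 arbitrary units.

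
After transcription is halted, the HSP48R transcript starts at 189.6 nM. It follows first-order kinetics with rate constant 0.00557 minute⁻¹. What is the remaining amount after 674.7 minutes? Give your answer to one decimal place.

4.4 nM

t½ = ln 2 / k = 0.69315 / 0.00557 ≈ 124.44 minutes.
Number of half-lives: n = 674.7/124.44 ≈ 5.4218.
Remaining = 189.6 × (1/2)^5.4218 = 189.6 × 0.023329 ≈ 4.4231 nM.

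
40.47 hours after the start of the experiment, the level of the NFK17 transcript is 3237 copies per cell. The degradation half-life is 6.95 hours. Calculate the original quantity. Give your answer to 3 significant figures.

Number of half-lives elapsed: n = 40.47/6.95 ≈ 5.823.
A₀ = A × 2^n = 3237 × 2^5.823 = 3237 × 56.611 ≈ 183250 copies per cell.

183000 copies per cell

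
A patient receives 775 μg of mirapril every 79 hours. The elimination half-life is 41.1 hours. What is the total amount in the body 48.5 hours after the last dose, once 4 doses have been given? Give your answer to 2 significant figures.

460 μg

The 4 doses were given 285.5, 206.5, 127.5, 48.5 hours ago.
Total = 775·(1/2)^(285.5/41.1) + 775·(1/2)^(206.5/41.1) + 775·(1/2)^(127.5/41.1) + 775·(1/2)^(48.5/41.1)
      = 6.2836 + 23.814 + 90.25 + 342.04 ≈ 462.38 μg.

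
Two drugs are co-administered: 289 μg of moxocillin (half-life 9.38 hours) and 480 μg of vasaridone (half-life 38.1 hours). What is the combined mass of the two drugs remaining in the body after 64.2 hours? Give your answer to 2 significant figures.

150 μg

moxocillin: 289 × (1/2)^(64.2/9.38) = 289 × (1/2)^6.8443 ≈ 2.515 μg.
vasaridone: 480 × (1/2)^(64.2/38.1) = 480 × (1/2)^1.685 ≈ 149.28 μg.
Total = 2.515 + 149.28 ≈ 151.79 μg.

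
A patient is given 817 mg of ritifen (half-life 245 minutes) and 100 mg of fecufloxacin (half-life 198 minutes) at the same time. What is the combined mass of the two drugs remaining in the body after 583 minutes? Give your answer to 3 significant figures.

170 mg

ritifen: 817 × (1/2)^(583/245) = 817 × (1/2)^2.3796 ≈ 157 mg.
fecufloxacin: 100 × (1/2)^(583/198) = 100 × (1/2)^2.9444 ≈ 12.991 mg.
Total = 157 + 12.991 ≈ 169.99 mg.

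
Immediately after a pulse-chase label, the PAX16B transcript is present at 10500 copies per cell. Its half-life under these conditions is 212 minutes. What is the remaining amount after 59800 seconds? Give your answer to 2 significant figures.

400 copies per cell

Convert the elapsed time: 59800 seconds = 996.667 minutes.
Number of half-lives: n = 996.667/212 ≈ 4.7013.
Remaining = 10500 × (1/2)^4.7013 = 10500 × 0.03844 ≈ 403.62 copies per cell.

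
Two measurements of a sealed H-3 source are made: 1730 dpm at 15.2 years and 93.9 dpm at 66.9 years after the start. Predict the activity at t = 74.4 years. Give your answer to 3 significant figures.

Over Δt = 66.9 − 15.2 = 51.7 years, the level fell by a factor of 1730/93.9 ≈ 18.424.
n = log₂(18.424) ≈ 4.2035 half-lives, so t½ = 51.7/4.2035 ≈ 12.299 years.
From t = 66.9 to t = 74.4: 93.9 × (1/2)^((74.4−66.9)/12.299) ≈ 61.532 dpm.

61.5 dpm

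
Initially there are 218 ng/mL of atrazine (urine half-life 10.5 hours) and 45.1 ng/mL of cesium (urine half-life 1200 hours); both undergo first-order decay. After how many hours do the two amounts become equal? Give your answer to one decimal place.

Set 218·(1/2)^(t/10.5) = 45.1·(1/2)^(t/1200).
Taking log₂: log₂(218/45.1) = t·(1/10.5 − 1/1200).
log₂(4.8337) = 2.2731; 1/10.5 − 1/1200 = 0.094405.
t = 2.2731 / 0.094405 ≈ 24.079 hours.

24.1 hours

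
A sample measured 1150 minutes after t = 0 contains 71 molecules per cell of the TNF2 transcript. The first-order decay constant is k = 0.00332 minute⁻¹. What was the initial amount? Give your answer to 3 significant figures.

3230 molecules per cell

t½ = ln 2 / k = 0.69315 / 0.00332 ≈ 208.78 minutes.
Number of half-lives elapsed: n = 1150/208.78 ≈ 5.5082.
A₀ = A × 2^n = 71 × 2^5.5082 = 71 × 45.513 ≈ 3231.4 molecules per cell.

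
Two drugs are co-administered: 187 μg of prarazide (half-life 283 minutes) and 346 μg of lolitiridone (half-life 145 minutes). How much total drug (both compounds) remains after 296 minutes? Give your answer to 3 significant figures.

175 μg

prarazide: 187 × (1/2)^(296/283) = 187 × (1/2)^1.0459 ≈ 90.57 μg.
lolitiridone: 346 × (1/2)^(296/145) = 346 × (1/2)^2.0414 ≈ 84.054 μg.
Total = 90.57 + 84.054 ≈ 174.62 μg.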